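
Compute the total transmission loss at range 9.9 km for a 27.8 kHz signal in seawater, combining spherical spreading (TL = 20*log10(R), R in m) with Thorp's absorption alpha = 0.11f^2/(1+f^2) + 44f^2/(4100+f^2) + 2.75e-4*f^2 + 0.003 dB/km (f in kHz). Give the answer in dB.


152.22 dB


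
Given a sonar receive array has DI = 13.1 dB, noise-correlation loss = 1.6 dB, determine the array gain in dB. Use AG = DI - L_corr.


AG = DI - L_corr = 13.1 - 1.6 = 11.5

11.5 dB


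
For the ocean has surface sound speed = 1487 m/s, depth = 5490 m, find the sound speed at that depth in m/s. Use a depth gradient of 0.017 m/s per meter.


1580.33 m/s


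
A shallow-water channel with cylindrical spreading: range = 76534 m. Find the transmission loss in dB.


TL = 10*log10(76534) = 48.84

48.84 dB


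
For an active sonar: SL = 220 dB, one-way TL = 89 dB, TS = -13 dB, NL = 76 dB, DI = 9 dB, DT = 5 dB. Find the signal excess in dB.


SE = SL - 2*TL + TS - NL + DI - DT = 220 - 2*89 + (-13) - 76 + 9 - 5 = -43

-43 dB


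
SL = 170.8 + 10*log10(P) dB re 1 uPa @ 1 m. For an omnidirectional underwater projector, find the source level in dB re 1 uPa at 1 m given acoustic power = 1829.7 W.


SL = 170.8 + 10*log10(1829.7) = 170.8 + 32.62 = 203.42

203.42 dB


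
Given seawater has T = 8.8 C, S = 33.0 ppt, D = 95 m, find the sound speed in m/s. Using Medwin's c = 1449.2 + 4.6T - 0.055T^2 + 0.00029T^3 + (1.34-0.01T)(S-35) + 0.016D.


1484.63 m/s


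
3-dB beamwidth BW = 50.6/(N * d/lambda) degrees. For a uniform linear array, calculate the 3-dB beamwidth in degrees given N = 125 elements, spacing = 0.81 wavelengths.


BW = 50.6 / (125 * 0.81) = 50.6 / 101.25 = 0.5

0.5 deg


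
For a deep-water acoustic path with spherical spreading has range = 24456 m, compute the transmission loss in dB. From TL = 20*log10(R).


87.77 dB


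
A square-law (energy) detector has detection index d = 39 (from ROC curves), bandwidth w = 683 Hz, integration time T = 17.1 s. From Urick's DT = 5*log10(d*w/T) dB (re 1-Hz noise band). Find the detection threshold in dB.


15.96 dB


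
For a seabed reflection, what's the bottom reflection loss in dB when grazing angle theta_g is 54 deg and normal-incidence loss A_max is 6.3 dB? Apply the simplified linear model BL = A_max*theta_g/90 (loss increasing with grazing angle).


BL = A_max * theta_g / 90 = 6.3 * 54 / 90 = 3.78

3.78 dB


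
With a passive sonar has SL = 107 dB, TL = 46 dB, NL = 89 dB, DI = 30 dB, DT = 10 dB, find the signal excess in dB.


SE = SL - TL - NL + DI - DT = 107 - 46 - 89 + 30 - 10 = -8

-8 dB


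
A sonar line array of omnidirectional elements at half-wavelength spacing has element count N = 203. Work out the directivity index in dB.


DI = 10*log10(203) = 23.07

23.07 dB


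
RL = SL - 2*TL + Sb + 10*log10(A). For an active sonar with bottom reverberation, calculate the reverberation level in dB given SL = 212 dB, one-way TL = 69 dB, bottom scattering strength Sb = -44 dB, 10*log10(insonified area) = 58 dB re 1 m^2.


88 dB


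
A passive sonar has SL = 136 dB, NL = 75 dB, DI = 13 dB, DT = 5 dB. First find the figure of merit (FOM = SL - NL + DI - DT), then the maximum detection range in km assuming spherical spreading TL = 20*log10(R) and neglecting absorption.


Step 1: FOM = SL - NL + DI - DT = 136 - 75 + 13 - 5 = 69 dB
Step 2: at max range FOM = TL = 20*log10(R), so R = 10^(69/20) = 2818.38 m = 2.82 km

2.82 km


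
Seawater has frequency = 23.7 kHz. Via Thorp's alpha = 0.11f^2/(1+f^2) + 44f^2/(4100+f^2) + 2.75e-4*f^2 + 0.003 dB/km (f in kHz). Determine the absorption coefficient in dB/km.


5.569 dB/km


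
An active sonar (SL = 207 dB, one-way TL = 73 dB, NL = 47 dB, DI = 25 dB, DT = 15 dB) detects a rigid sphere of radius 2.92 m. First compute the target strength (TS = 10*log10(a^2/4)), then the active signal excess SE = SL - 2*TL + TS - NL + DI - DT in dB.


Step 1: TS = 10*log10(2.92^2/4) = 3.29 dB
Step 2: SE = SL - 2*TL + TS - NL + DI - DT = 207 - 2*73 + (3.29) - 47 + 25 - 15 = 27.29

27.29 dB


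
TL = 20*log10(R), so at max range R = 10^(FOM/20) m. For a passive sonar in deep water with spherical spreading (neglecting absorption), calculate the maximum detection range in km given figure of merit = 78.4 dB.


At max range FOM = TL, so 20*log10(R) = 78.4
R = 10^(78.4/20) = 8317.64 m = 8.32 km

8.32 km


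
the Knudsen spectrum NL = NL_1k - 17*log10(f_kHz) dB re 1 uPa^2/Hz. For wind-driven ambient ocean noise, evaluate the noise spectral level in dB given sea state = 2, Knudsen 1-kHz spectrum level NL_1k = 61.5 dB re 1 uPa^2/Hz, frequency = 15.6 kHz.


NL = NL_1k - 17*log10(f_kHz) = 61.5 - 17*log10(15.6) = 61.5 - (20.28) = 41.22

41.22 dB


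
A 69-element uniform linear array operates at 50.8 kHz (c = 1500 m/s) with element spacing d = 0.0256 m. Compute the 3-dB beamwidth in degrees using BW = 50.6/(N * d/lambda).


0.85 deg


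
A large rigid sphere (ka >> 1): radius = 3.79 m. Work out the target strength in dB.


5.55 dB


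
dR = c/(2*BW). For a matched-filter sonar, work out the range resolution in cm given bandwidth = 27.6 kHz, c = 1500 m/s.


2.72 cm


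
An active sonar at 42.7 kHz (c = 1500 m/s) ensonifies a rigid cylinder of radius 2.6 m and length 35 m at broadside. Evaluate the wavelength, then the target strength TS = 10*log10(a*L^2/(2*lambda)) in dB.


Step 1: lambda = c/f = 1500/42700 = 0.03513 m
Step 2: TS = 10*log10(a*L^2/(2*lambda)) = 10*log10(2.6*35^2/(2*0.03513)) = 46.56

46.56 dB


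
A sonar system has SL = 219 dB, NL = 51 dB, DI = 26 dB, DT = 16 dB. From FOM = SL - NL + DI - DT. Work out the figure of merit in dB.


FOM = SL - NL + DI - DT = 219 - 51 + 26 - 16 = 178

178 dB


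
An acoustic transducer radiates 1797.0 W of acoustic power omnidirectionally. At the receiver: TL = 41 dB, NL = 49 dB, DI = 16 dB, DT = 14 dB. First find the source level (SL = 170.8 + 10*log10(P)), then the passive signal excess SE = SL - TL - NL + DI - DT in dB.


Step 1: SL = 170.8 + 10*log10(1797.0) = 203.35 dB
Step 2: SE = SL - TL - NL + DI - DT = 203.35 - 41 - 49 + 16 - 14 = 115.35

115.35 dB


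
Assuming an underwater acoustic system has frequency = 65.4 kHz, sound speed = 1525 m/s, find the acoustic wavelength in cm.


lambda = c/f = 1525 / 65400 = 0.0233 m = 2.33 cm

2.33 cm


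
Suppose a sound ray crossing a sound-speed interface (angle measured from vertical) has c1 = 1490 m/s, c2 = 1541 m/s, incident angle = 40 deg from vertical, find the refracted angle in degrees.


41.67 deg


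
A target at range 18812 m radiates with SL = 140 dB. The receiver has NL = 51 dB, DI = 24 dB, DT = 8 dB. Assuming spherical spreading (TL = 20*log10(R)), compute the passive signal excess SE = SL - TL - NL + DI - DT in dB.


19.51 dB


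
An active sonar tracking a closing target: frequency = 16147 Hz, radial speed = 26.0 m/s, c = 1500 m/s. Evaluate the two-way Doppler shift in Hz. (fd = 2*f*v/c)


559.76 Hz


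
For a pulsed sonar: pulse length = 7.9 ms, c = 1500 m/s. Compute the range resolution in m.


5.925 m


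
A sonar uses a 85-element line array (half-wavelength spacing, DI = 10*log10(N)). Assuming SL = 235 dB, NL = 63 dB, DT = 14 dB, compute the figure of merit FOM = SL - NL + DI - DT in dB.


Step 1: DI = 10*log10(85) = 19.29 dB
Step 2: FOM = SL - NL + DI - DT = 235 - 63 + 19.29 - 14 = 177.29

177.29 dB


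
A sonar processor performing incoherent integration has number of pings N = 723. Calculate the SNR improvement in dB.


14.3 dB


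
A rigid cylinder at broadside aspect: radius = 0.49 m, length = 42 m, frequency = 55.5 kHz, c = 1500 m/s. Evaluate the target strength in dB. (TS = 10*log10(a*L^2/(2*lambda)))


lambda = 1500/55500 = 0.02703 m
TS = 10*log10(0.49*42^2/(2*0.02703)) = 42.04

42.04 dB


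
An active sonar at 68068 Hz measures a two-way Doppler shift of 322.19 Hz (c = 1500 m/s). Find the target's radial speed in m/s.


From fd = 2*f*v/c, v = c*fd/(2*f) = 1500 * 322.19 / (2*68068) = 3.55

3.55 m/s


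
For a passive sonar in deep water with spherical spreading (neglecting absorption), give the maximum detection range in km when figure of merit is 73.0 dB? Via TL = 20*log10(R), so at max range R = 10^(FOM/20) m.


4.47 km


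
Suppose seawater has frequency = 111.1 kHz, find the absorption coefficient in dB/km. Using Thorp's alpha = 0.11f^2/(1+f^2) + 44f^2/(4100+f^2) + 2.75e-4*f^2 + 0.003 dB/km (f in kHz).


f^2 = 12343.21
alpha = 0.11*12343.21/(1+12343.21) + 44*12343.21/(4100+12343.21) + 2.75e-4*12343.21 + 0.003 = 36.536

36.536 dB/km


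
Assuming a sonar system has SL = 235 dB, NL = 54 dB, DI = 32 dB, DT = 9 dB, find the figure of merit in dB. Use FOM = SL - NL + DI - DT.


FOM = SL - NL + DI - DT = 235 - 54 + 32 - 9 = 204

204 dB


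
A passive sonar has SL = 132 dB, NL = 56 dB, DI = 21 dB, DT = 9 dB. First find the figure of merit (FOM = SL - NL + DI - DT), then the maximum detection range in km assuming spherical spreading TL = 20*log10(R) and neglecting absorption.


Step 1: FOM = SL - NL + DI - DT = 132 - 56 + 21 - 9 = 88 dB
Step 2: at max range FOM = TL = 20*log10(R), so R = 10^(88/20) = 25118.86 m = 25.12 km

25.12 km


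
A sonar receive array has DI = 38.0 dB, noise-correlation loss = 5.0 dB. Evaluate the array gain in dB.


AG = DI - L_corr = 38.0 - 5.0 = 33.0

33.0 dB


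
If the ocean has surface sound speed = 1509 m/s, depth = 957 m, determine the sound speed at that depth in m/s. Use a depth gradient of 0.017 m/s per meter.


1525.269 m/s


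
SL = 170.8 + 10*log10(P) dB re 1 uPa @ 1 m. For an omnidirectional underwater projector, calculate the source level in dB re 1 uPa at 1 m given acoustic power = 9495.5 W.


210.58 dB


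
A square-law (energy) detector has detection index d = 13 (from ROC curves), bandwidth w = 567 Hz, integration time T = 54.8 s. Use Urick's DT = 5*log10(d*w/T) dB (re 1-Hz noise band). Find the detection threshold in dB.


10.64 dB


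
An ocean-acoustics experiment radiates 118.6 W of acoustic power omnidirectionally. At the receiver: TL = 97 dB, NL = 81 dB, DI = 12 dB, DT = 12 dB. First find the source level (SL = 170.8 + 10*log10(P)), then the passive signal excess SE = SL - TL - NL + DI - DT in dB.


Step 1: SL = 170.8 + 10*log10(118.6) = 191.54 dB
Step 2: SE = SL - TL - NL + DI - DT = 191.54 - 97 - 81 + 12 - 12 = 13.54

13.54 dB


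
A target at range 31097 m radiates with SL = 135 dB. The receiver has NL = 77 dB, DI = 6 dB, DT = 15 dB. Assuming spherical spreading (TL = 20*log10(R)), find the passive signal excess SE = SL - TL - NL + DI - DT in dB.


Step 1: TL = 20*log10(31097) = 89.85 dB
Step 2: SE = 135 - 89.85 - 77 + 6 - 15 = -40.85

-40.85 dB


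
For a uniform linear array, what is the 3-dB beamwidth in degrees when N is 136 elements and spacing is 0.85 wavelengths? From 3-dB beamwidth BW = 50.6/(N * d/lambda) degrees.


BW = 50.6 / (136 * 0.85) = 50.6 / 115.6 = 0.44

0.44 deg


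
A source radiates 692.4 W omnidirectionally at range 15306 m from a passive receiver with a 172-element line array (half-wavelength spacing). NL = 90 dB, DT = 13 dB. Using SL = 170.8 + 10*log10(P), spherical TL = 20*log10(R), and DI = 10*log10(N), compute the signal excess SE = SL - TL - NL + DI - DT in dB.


34.86 dB


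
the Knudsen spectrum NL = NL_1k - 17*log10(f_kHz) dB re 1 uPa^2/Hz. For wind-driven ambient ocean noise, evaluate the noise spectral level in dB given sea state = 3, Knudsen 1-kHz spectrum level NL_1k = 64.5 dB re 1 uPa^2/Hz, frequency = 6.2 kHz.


51.03 dB


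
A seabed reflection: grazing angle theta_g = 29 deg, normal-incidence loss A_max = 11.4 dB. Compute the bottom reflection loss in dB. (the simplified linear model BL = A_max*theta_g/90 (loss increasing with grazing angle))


BL = A_max * theta_g / 90 = 11.4 * 29 / 90 = 3.67

3.67 dB


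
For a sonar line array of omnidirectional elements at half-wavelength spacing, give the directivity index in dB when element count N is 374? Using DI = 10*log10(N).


25.73 dB


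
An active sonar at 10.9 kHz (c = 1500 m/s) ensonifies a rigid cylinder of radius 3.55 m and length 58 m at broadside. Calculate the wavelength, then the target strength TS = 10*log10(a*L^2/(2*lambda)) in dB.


Step 1: lambda = c/f = 1500/10900 = 0.13761 m
Step 2: TS = 10*log10(a*L^2/(2*lambda)) = 10*log10(3.55*58^2/(2*0.13761)) = 46.37

46.37 dB


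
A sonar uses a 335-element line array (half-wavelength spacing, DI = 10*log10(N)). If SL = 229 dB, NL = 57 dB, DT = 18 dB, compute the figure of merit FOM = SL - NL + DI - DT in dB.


179.25 dB


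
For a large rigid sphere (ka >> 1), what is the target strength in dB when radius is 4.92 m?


TS = 10*log10(4.92^2 / 4) = 10*log10(6.0516) = 7.82

7.82 dB


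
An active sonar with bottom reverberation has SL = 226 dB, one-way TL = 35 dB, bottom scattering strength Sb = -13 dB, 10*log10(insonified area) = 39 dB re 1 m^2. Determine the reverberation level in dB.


182 dB


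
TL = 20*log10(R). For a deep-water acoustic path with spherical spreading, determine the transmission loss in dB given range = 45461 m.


93.15 dB


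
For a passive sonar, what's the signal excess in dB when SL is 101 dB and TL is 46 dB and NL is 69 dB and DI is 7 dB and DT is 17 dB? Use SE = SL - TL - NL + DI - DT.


SE = SL - TL - NL + DI - DT = 101 - 46 - 69 + 7 - 17 = -24

-24 dB


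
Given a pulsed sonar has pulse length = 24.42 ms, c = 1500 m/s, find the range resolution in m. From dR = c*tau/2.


dR = c*tau/2 = 1500 * 24.42e-3 / 2 = 18.315

18.315 m


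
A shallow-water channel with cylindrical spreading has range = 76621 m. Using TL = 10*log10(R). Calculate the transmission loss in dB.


48.84 dB


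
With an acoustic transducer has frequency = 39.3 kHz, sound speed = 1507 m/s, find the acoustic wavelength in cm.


lambda = c/f = 1507 / 39300 = 0.0383 m = 3.83 cm

3.83 cm


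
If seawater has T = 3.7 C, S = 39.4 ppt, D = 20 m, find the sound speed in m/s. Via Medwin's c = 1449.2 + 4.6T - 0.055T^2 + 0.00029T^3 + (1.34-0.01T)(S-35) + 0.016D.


c = 1449.2 + 4.6*3.7 - 0.055*3.7^2 + 0.00029*3.7^3 + (1.34 - 0.01*3.7)*(39.4 - 35) + 0.016*20 = 1471.53

1471.53 m/s


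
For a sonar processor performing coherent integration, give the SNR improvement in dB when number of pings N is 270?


24.31 dB


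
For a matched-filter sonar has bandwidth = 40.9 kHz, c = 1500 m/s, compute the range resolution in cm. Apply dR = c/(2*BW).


dR = c/(2*BW) = 1500 / (2 * 40.9e3) = 0.0183 m = 1.83 cm

1.83 cm


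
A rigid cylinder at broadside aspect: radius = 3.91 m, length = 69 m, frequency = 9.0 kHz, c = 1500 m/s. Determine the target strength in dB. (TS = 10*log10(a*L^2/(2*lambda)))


lambda = 1500/9000 = 0.16667 m
TS = 10*log10(3.91*69^2/(2*0.16667)) = 47.47

47.47 dB


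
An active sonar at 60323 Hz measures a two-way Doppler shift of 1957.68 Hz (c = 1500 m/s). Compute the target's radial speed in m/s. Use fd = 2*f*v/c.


24.34 m/s


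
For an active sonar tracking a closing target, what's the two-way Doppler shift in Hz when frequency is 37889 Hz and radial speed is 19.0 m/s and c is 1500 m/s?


fd = 2*f*v/c = 2 * 37889 * 19.0 / 1500 = 959.85

959.85 Hz


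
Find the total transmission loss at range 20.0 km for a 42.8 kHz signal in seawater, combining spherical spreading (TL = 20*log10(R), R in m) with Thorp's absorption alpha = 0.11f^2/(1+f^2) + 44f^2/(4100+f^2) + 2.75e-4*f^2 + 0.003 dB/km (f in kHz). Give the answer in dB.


370.11 dB


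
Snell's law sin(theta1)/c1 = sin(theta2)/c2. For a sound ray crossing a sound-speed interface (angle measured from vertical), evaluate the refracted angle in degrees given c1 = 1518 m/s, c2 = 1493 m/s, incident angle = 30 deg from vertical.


sin(theta2) = (c2/c1)*sin(theta1) = (1493/1518)*sin(30 deg) = 0.49177
theta2 = arcsin(0.49177) = 29.46

29.46 deg


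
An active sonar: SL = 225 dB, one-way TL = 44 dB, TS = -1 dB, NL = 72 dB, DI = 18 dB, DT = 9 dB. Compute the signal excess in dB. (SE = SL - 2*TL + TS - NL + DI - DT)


SE = SL - 2*TL + TS - NL + DI - DT = 225 - 2*44 + (-1) - 72 + 18 - 9 = 73

73 dB


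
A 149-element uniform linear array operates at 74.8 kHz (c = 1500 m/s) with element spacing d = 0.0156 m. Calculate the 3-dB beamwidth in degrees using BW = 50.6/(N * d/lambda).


Step 1: lambda = 1500/74800 = 0.02005 m
Step 2: d/lambda = 0.0156/0.02005 = 0.7781
Step 3: BW = 50.6/(N * d/lambda) = 50.6/(149 * 0.7781) = 0.44

0.44 deg


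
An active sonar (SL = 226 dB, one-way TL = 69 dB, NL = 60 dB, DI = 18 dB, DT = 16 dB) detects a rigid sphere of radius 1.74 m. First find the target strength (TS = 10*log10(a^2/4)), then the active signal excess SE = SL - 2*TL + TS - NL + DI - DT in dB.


Step 1: TS = 10*log10(1.74^2/4) = -1.21 dB
Step 2: SE = SL - 2*TL + TS - NL + DI - DT = 226 - 2*69 + (-1.21) - 60 + 18 - 16 = 28.79

28.79 dB


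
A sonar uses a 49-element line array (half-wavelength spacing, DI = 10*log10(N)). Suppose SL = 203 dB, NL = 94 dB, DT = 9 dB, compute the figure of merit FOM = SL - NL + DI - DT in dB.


Step 1: DI = 10*log10(49) = 16.9 dB
Step 2: FOM = SL - NL + DI - DT = 203 - 94 + 16.9 - 9 = 116.9

116.9 dB


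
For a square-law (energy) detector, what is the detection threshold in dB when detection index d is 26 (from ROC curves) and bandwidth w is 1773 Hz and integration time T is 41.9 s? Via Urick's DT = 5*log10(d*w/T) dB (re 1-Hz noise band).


DT = 5*log10(d*w/T) = 5*log10(26 * 1773 / 41.9) = 5*log10(1100.19) = 15.21

15.21 dB


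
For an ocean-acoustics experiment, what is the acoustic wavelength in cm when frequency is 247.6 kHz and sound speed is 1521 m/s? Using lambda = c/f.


0.61 cm


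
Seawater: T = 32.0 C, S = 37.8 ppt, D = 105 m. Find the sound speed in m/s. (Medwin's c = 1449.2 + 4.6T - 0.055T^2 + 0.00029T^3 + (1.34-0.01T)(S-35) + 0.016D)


c = 1449.2 + 4.6*32.0 - 0.055*32.0^2 + 0.00029*32.0^3 + (1.34 - 0.01*32.0)*(37.8 - 35) + 0.016*105 = 1554.12

1554.12 m/s


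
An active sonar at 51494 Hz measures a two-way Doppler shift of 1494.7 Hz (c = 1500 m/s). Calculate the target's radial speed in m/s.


From fd = 2*f*v/c, v = c*fd/(2*f) = 1500 * 1494.7 / (2*51494) = 21.77

21.77 m/s


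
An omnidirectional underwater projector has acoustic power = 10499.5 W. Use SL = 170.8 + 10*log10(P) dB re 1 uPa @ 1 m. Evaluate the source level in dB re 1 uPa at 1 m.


SL = 170.8 + 10*log10(10499.5) = 170.8 + 40.21 = 211.01

211.01 dB


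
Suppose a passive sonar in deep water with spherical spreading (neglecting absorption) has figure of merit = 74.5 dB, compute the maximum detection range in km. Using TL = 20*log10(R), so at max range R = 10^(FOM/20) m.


5.31 km


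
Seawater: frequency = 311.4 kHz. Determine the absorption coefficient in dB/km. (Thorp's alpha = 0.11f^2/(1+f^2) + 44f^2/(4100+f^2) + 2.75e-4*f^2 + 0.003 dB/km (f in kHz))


68.995 dB/km


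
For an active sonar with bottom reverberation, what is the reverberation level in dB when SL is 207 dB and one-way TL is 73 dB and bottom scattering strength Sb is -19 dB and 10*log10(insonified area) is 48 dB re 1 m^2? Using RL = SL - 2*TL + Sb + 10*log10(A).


RL = SL - 2*TL + Sb + 10*log10(A) = 207 - 2*73 + (-19) + 48 = 90

90 dB


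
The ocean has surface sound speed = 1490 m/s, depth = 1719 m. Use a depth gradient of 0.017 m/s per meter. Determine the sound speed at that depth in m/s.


c = 1490 + 0.017 * 1719 = 1519.223

1519.223 m/s


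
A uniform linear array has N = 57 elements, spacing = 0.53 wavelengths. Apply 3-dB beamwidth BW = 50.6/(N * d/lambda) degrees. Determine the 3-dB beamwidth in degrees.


BW = 50.6 / (57 * 0.53) = 50.6 / 30.21 = 1.67

1.67 deg


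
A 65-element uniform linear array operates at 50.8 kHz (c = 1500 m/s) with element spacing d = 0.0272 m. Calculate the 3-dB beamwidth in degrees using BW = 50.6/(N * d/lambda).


0.85 deg


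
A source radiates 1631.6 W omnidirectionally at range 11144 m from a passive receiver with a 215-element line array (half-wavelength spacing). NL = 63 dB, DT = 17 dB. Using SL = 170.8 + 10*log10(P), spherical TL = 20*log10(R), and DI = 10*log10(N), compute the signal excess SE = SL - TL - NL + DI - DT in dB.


65.31 dB


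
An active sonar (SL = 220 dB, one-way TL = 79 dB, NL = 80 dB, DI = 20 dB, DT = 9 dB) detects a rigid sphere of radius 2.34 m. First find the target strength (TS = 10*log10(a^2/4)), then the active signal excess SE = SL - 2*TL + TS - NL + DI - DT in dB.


Step 1: TS = 10*log10(2.34^2/4) = 1.36 dB
Step 2: SE = SL - 2*TL + TS - NL + DI - DT = 220 - 2*79 + (1.36) - 80 + 20 - 9 = -5.64

-5.64 dB


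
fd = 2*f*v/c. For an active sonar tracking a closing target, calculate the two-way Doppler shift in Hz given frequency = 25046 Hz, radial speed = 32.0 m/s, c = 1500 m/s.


fd = 2*f*v/c = 2 * 25046 * 32.0 / 1500 = 1068.63

1068.63 Hz


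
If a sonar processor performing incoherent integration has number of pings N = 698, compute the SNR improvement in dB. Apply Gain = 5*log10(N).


Gain = 5*log10(698) = 14.22

14.22 dB


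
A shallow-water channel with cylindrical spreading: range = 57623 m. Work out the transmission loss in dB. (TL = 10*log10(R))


TL = 10*log10(57623) = 47.61

47.61 dB


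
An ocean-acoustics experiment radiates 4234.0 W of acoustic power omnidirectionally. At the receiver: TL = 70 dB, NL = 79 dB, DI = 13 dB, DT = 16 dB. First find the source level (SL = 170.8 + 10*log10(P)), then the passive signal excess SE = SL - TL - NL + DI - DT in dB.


Step 1: SL = 170.8 + 10*log10(4234.0) = 207.07 dB
Step 2: SE = SL - TL - NL + DI - DT = 207.07 - 70 - 79 + 13 - 16 = 55.07

55.07 dB


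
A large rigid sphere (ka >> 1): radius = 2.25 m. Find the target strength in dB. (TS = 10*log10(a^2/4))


TS = 10*log10(2.25^2 / 4) = 10*log10(1.265625) = 1.02

1.02 dB


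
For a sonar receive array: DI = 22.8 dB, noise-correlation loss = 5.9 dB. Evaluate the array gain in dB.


AG = DI - L_corr = 22.8 - 5.9 = 16.9

16.9 dB


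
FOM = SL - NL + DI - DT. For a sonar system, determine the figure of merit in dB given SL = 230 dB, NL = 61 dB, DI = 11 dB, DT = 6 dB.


FOM = SL - NL + DI - DT = 230 - 61 + 11 - 6 = 174

174 dB


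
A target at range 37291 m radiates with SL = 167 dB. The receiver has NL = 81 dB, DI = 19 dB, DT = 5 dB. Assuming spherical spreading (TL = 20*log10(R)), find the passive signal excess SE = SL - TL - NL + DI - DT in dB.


Step 1: TL = 20*log10(37291) = 91.43 dB
Step 2: SE = 167 - 91.43 - 81 + 19 - 5 = 8.57

8.57 dB


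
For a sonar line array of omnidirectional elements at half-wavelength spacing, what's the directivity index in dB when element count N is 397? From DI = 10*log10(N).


25.99 dB


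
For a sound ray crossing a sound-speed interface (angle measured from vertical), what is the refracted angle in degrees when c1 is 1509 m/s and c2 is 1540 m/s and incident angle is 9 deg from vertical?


9.19 deg


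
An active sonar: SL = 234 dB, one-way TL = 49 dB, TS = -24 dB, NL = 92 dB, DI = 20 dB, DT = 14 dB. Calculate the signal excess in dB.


SE = SL - 2*TL + TS - NL + DI - DT = 234 - 2*49 + (-24) - 92 + 20 - 14 = 26

26 dB


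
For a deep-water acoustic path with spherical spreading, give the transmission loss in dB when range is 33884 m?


90.6 dB


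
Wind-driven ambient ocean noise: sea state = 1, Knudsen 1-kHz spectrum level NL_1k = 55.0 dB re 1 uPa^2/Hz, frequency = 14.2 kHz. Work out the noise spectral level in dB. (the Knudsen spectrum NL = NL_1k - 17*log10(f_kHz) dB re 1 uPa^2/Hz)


35.41 dB


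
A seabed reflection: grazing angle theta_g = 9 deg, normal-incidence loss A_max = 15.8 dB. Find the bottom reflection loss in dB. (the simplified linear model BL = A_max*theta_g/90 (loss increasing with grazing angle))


BL = A_max * theta_g / 90 = 15.8 * 9 / 90 = 1.58

1.58 dB


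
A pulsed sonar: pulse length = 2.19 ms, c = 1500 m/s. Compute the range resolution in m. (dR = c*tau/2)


1.6425 m


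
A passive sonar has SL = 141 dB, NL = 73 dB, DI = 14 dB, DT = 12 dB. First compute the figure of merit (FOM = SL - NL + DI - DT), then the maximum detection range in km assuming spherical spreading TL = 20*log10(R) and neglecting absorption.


Step 1: FOM = SL - NL + DI - DT = 141 - 73 + 14 - 12 = 70 dB
Step 2: at max range FOM = TL = 20*log10(R), so R = 10^(70/20) = 3162.28 m = 3.16 km

3.16 km


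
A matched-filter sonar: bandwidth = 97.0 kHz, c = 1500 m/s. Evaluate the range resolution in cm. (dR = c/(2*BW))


dR = c/(2*BW) = 1500 / (2 * 97.0e3) = 0.0077 m = 0.77 cm

0.77 cm


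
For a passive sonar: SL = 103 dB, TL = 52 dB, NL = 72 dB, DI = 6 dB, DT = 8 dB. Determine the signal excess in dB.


SE = SL - TL - NL + DI - DT = 103 - 52 - 72 + 6 - 8 = -23

-23 dB


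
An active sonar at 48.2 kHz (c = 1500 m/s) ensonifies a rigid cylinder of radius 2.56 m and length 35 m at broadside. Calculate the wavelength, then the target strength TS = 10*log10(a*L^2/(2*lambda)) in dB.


Step 1: lambda = c/f = 1500/48200 = 0.03112 m
Step 2: TS = 10*log10(a*L^2/(2*lambda)) = 10*log10(2.56*35^2/(2*0.03112)) = 47.02

47.02 dB


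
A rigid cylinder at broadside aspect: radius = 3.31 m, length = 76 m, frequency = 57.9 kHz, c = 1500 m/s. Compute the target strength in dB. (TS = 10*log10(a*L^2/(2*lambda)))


lambda = 1500/57900 = 0.02591 m
TS = 10*log10(3.31*76^2/(2*0.02591)) = 55.67

55.67 dB


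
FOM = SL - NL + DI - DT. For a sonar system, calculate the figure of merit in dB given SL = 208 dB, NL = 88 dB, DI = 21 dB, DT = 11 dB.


FOM = SL - NL + DI - DT = 208 - 88 + 21 - 11 = 130

130 dB


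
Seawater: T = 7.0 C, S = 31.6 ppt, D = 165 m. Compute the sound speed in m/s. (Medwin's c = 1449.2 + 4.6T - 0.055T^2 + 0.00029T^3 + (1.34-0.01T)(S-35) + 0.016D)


c = 1449.2 + 4.6*7.0 - 0.055*7.0^2 + 0.00029*7.0^3 + (1.34 - 0.01*7.0)*(31.6 - 35) + 0.016*165 = 1477.13

1477.13 m/s


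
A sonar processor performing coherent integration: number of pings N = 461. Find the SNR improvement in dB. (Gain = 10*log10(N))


Gain = 10*log10(461) = 26.64

26.64 dB


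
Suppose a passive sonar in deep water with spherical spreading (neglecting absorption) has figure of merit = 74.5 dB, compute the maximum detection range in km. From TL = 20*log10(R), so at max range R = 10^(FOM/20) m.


At max range FOM = TL, so 20*log10(R) = 74.5
R = 10^(74.5/20) = 5308.84 m = 5.31 km

5.31 km


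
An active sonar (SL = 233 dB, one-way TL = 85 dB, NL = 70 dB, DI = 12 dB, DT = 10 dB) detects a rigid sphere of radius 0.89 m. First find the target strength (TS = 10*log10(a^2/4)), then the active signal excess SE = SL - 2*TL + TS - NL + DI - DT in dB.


Step 1: TS = 10*log10(0.89^2/4) = -7.03 dB
Step 2: SE = SL - 2*TL + TS - NL + DI - DT = 233 - 2*85 + (-7.03) - 70 + 12 - 10 = -12.03

-12.03 dB


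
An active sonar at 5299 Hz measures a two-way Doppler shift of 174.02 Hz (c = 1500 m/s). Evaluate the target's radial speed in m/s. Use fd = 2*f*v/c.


24.63 m/s


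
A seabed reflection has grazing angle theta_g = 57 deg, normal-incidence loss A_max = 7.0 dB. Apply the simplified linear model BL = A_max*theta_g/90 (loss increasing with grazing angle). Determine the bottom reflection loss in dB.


BL = A_max * theta_g / 90 = 7.0 * 57 / 90 = 4.43

4.43 dB


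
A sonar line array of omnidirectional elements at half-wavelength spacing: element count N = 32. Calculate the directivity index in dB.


DI = 10*log10(32) = 15.05

15.05 dB


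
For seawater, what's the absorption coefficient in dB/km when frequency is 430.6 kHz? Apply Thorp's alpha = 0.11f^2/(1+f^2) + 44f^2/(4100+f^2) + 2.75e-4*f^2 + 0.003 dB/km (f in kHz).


f^2 = 185416.36
alpha = 0.11*185416.36/(1+185416.36) + 44*185416.36/(4100+185416.36) + 2.75e-4*185416.36 + 0.003 = 94.151

94.151 dB/km


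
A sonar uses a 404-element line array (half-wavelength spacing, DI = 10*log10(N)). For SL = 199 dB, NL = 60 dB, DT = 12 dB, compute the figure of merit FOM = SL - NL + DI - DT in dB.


Step 1: DI = 10*log10(404) = 26.06 dB
Step 2: FOM = SL - NL + DI - DT = 199 - 60 + 26.06 - 12 = 153.06

153.06 dB


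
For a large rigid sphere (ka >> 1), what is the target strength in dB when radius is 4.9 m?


7.78 dB


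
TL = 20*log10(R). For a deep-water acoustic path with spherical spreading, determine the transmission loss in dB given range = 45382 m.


93.14 dB


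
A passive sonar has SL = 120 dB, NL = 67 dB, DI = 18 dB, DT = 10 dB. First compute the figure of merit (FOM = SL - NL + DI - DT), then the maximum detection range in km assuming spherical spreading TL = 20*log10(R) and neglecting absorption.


Step 1: FOM = SL - NL + DI - DT = 120 - 67 + 18 - 10 = 61 dB
Step 2: at max range FOM = TL = 20*log10(R), so R = 10^(61/20) = 1122.02 m = 1.12 km

1.12 km


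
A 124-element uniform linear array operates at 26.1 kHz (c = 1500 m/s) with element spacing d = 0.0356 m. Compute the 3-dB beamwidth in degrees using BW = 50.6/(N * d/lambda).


0.66 deg


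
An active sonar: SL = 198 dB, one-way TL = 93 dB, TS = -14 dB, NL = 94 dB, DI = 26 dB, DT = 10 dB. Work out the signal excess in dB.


SE = SL - 2*TL + TS - NL + DI - DT = 198 - 2*93 + (-14) - 94 + 26 - 10 = -80

-80 dB


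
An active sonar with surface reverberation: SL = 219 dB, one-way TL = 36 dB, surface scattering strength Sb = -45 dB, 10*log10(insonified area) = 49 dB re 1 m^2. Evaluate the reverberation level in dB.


RL = SL - 2*TL + Sb + 10*log10(A) = 219 - 2*36 + (-45) + 49 = 151

151 dB


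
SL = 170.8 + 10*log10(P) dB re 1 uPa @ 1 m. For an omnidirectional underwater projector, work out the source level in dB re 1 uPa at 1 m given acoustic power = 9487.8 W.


210.57 dB


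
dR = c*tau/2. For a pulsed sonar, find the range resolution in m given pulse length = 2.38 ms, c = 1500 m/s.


dR = c*tau/2 = 1500 * 2.38e-3 / 2 = 1.785

1.785 m


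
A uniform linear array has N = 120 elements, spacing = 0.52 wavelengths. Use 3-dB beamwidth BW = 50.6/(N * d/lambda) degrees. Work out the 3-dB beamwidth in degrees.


BW = 50.6 / (120 * 0.52) = 50.6 / 62.4 = 0.81

0.81 deg


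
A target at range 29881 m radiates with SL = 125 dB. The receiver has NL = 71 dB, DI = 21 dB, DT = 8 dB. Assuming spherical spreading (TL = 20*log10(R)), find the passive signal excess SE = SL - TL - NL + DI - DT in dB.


Step 1: TL = 20*log10(29881) = 89.51 dB
Step 2: SE = 125 - 89.51 - 71 + 21 - 8 = -22.51

-22.51 dB


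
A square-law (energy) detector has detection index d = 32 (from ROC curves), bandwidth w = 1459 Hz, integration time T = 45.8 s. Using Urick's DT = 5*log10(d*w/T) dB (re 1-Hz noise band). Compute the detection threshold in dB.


DT = 5*log10(d*w/T) = 5*log10(32 * 1459 / 45.8) = 5*log10(1019.39) = 15.04

15.04 dB


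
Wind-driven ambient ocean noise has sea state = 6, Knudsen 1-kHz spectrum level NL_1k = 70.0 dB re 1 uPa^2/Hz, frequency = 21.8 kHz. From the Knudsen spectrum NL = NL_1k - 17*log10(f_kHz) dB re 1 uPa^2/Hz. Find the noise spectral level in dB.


NL = NL_1k - 17*log10(f_kHz) = 70.0 - 17*log10(21.8) = 70.0 - (22.75) = 47.25

47.25 dB


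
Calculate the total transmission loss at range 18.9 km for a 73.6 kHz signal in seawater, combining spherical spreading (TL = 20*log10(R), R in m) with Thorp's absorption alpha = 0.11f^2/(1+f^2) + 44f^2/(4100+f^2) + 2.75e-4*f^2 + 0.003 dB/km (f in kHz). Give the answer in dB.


Step 1 (Thorp): alpha = 0.11*5416.96/(1+5416.96) + 44*5416.96/(4100+5416.96) + 2.75e-4*5416.96 + 0.003 = 26.647 dB/km
Step 2: TL_spread = 20*log10(18900) = 85.53 dB
Step 3: TL_abs = alpha*R = 26.647 * 18.9 = 503.63 dB
Step 4: TL_total = 85.53 + 503.63 = 589.16

589.16 dB


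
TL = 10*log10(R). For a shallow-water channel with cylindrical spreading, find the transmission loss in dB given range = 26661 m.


44.26 dB


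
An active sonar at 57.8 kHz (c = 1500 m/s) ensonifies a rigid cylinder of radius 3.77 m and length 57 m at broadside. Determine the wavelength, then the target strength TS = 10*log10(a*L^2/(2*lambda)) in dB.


Step 1: lambda = c/f = 1500/57800 = 0.02595 m
Step 2: TS = 10*log10(a*L^2/(2*lambda)) = 10*log10(3.77*57^2/(2*0.02595)) = 53.73

53.73 dB


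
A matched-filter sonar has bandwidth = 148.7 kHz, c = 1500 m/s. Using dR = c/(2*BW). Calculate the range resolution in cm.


0.5 cm


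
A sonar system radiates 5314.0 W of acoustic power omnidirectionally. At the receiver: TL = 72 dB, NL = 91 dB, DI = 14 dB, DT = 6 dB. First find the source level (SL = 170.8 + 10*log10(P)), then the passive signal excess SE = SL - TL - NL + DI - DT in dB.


Step 1: SL = 170.8 + 10*log10(5314.0) = 208.05 dB
Step 2: SE = SL - TL - NL + DI - DT = 208.05 - 72 - 91 + 14 - 6 = 53.05

53.05 dB


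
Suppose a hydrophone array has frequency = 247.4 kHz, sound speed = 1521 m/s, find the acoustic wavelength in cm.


0.61 cm


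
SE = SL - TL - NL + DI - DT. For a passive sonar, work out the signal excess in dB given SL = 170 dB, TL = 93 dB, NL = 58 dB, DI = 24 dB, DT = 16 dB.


SE = SL - TL - NL + DI - DT = 170 - 93 - 58 + 24 - 16 = 27

27 dB


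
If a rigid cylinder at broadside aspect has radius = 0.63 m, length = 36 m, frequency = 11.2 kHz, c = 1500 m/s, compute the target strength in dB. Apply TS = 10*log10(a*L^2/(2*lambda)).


34.84 dB


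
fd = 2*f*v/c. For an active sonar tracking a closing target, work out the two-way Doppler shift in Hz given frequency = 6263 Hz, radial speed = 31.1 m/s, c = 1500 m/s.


fd = 2*f*v/c = 2 * 6263 * 31.1 / 1500 = 259.71

259.71 Hz


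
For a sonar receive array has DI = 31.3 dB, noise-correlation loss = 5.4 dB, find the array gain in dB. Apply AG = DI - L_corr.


AG = DI - L_corr = 31.3 - 5.4 = 25.9

25.9 dB


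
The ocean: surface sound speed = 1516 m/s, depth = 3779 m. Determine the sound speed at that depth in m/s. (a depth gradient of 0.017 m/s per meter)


c = 1516 + 0.017 * 3779 = 1580.243

1580.243 m/s


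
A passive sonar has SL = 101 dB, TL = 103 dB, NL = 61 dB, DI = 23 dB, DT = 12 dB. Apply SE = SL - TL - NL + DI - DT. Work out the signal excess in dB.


SE = SL - TL - NL + DI - DT = 101 - 103 - 61 + 23 - 12 = -52

-52 dB


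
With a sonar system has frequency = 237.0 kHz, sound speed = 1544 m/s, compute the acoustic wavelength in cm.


lambda = c/f = 1544 / 237000 = 0.0065 m = 0.65 cm

0.65 cm


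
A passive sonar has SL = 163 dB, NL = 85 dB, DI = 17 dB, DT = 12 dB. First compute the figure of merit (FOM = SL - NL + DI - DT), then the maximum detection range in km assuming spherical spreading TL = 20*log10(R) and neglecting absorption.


Step 1: FOM = SL - NL + DI - DT = 163 - 85 + 17 - 12 = 83 dB
Step 2: at max range FOM = TL = 20*log10(R), so R = 10^(83/20) = 14125.38 m = 14.13 km

14.13 km


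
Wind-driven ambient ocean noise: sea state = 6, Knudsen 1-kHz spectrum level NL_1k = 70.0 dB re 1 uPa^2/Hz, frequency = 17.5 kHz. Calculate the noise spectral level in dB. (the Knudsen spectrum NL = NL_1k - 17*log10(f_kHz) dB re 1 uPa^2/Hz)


48.87 dB


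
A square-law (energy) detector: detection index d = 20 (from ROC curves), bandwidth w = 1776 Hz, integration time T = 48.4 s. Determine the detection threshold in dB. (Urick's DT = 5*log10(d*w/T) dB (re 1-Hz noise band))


DT = 5*log10(d*w/T) = 5*log10(20 * 1776 / 48.4) = 5*log10(733.88) = 14.33

14.33 dB


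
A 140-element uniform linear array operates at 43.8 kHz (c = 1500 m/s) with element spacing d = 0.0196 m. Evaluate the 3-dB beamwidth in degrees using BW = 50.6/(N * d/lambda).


Step 1: lambda = 1500/43800 = 0.03425 m
Step 2: d/lambda = 0.0196/0.03425 = 0.5723
Step 3: BW = 50.6/(N * d/lambda) = 50.6/(140 * 0.5723) = 0.63

0.63 deg


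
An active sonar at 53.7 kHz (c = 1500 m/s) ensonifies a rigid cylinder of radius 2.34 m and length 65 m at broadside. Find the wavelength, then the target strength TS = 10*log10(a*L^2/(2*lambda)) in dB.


Step 1: lambda = c/f = 1500/53700 = 0.02793 m
Step 2: TS = 10*log10(a*L^2/(2*lambda)) = 10*log10(2.34*65^2/(2*0.02793)) = 52.48

52.48 dB


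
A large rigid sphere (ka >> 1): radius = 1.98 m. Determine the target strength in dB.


TS = 10*log10(1.98^2 / 4) = 10*log10(0.9801) = -0.09

-0.09 dB


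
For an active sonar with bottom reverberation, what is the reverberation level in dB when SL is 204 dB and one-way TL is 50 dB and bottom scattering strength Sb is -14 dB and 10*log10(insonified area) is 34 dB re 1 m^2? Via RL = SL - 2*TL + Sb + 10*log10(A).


124 dB


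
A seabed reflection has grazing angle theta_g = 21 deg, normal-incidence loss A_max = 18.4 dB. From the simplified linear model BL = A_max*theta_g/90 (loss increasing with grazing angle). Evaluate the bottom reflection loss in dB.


BL = A_max * theta_g / 90 = 18.4 * 21 / 90 = 4.29

4.29 dB


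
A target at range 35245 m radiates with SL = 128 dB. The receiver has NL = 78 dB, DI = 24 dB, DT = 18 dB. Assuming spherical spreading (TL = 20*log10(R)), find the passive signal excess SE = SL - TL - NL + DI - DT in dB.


Step 1: TL = 20*log10(35245) = 90.94 dB
Step 2: SE = 128 - 90.94 - 78 + 24 - 18 = -34.94

-34.94 dB


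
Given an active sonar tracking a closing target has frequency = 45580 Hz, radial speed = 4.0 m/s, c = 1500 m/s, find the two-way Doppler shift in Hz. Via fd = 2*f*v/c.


fd = 2*f*v/c = 2 * 45580 * 4.0 / 1500 = 243.09

243.09 Hz


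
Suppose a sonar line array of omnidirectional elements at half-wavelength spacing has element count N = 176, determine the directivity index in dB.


22.46 dB


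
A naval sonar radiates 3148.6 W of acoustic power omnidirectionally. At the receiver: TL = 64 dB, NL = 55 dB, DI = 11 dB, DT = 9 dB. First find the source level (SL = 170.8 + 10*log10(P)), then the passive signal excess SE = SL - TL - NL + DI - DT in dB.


Step 1: SL = 170.8 + 10*log10(3148.6) = 205.78 dB
Step 2: SE = SL - TL - NL + DI - DT = 205.78 - 64 - 55 + 11 - 9 = 88.78

88.78 dB


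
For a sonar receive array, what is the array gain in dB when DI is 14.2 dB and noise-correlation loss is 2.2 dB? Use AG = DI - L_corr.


AG = DI - L_corr = 14.2 - 2.2 = 12.0

12.0 dB


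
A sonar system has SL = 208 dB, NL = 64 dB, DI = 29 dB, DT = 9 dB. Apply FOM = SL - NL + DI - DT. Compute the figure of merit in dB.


164 dB


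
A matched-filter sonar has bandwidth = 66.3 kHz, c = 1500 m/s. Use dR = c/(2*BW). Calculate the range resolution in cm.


1.13 cm


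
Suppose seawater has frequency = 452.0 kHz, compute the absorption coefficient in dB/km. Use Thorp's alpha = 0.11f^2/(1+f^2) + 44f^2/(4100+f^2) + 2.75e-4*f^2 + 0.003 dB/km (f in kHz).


99.431 dB/km


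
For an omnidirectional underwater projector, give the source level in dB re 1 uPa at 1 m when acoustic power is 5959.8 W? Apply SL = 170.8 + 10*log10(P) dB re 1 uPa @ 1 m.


SL = 170.8 + 10*log10(5959.8) = 170.8 + 37.75 = 208.55

208.55 dB


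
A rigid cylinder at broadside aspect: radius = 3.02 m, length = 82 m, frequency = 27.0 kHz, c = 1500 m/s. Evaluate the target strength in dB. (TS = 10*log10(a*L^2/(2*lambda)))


52.62 dB


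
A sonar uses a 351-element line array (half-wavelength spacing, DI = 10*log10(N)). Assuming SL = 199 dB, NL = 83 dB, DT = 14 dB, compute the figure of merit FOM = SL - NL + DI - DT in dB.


Step 1: DI = 10*log10(351) = 25.45 dB
Step 2: FOM = SL - NL + DI - DT = 199 - 83 + 25.45 - 14 = 127.45

127.45 dB


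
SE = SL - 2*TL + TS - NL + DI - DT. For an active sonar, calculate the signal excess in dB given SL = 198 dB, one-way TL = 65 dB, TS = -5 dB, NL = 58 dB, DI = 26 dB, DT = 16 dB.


SE = SL - 2*TL + TS - NL + DI - DT = 198 - 2*65 + (-5) - 58 + 26 - 16 = 15

15 dB


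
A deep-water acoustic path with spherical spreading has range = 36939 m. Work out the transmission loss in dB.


TL = 20*log10(36939) = 91.35

91.35 dB
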